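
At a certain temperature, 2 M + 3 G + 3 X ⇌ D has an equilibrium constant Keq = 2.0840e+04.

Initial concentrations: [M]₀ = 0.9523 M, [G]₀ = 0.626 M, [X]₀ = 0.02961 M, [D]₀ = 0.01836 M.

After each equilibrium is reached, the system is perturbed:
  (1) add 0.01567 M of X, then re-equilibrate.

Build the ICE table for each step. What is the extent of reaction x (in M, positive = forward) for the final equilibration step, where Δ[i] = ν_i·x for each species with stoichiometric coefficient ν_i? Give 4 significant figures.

Q₀ = 3179 vs Keq = 2.0840e+04 ⇒ Q<K, forward
Step 1:
                   M          G          X          D
  Initial     0.9523      0.626    0.02961    0.01836
  Change   -0.008171   -0.01226   -0.01226   0.004085
  Equil       0.9441     0.6137    0.01735    0.02245
  solve Keq expr → x = 0.004085; check Q = 2.0840e+04
Then add 0.01567 M of X.
Step 2:
                   M          G          X          D
  Initial     0.9441     0.6137    0.03302    0.02245
  Change   -0.009324   -0.01399   -0.01399   0.004662
  Equil       0.9348     0.5998    0.01904    0.02711
  solve Keq expr → x = 0.004662; check Q = 2.0840e+04

x = 0.004662 M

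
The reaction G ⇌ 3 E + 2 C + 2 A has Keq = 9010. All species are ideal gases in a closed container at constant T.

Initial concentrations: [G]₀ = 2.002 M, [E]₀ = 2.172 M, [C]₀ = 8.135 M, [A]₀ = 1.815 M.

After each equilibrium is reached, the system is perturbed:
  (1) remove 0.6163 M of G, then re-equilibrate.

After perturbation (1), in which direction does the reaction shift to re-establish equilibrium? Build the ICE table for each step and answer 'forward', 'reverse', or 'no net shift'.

Direction: reverse

Q₀ = 1116 vs Keq = 9010 ⇒ Q<K, forward
Step 1:
                    G           E           C           A
  init          2.002       2.172       8.135       1.815
  Δ            -0.331      0.9931       0.662       0.662
  eq            1.671       3.165       8.797       2.477
  solve Keq expr → x = 0.331; check Q = 9010
Then remove 0.6163 M of G.
Step 2:
                    G           E           C           A
  init          1.055       3.165       8.797       2.477
  Δ           0.07678     -0.2303     -0.1536     -0.1536
  eq            1.131       2.935       8.643       2.323
  solve Keq expr → x = -0.07678; check Q = 9010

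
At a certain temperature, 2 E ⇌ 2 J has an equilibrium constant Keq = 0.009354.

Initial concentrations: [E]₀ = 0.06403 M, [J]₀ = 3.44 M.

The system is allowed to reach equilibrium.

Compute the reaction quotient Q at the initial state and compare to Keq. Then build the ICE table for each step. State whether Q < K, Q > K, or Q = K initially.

Q₀ = 2886 vs Keq = 0.009354 ⇒ Q>K, reverse
Step 1:
                   E          J
  Initial    0.06403       3.44
  Change       3.131     -3.131
  Equil        3.195      0.309
  solve Keq expr → x = -1.565; check Q = 0.009354

Q₀ = 2886; Q > K (proceeds reverse)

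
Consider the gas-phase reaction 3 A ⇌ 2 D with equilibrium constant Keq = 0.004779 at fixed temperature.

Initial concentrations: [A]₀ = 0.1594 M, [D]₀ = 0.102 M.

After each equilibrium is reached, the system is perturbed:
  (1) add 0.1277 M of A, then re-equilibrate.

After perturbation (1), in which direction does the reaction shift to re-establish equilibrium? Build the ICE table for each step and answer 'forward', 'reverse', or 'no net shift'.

Direction: forward

Q₀ = 2.569 vs Keq = 0.004779 ⇒ Q>K, reverse
Step 1:
                    A           D
  Initial      0.1594       0.102
  Change       0.1363    -0.09088
  Equil        0.2957     0.01112
  solve Keq expr → x = -0.04544; check Q = 0.004779
Then add 0.1277 M of A.
Step 2:
                    A           D
  Initial      0.4234     0.01112
  Change     -0.01081    0.007205
  Equil        0.4126     0.01832
  solve Keq expr → x = 0.003603; check Q = 0.004779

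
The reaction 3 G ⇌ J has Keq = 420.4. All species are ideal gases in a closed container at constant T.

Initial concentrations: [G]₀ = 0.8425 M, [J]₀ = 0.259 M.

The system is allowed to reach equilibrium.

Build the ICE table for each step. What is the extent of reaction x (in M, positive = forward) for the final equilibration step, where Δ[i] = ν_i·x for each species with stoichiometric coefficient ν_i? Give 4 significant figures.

x = 0.2454 M

Q₀ = 0.4331 vs Keq = 420.4 ⇒ Q<K, forward
Step 1:
                   G          J
  I           0.8425      0.259
  C          -0.7362     0.2454
  E           0.1063     0.5044
  solve Keq expr → x = 0.2454; check Q = 420.4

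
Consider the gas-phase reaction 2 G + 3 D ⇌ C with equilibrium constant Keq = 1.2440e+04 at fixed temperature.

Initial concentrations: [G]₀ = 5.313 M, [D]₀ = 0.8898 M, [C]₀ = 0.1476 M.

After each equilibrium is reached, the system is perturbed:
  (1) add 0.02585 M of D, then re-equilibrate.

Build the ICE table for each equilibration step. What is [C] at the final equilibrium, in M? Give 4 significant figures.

Q₀ = 0.007422 vs Keq = 1.2440e+04 ⇒ Q<K, forward
Step 1:
                  G         D         C
  I           5.313    0.8898    0.1476
  C         -0.5854   -0.8781    0.2927
  E           4.728   0.01166    0.4403
  solve Keq expr → x = 0.2927; check Q = 1.2440e+04
Then add 0.02585 M of D.
Step 2:
                  G         D         C
  I           4.728   0.03751    0.4403
  C        -0.01716  -0.02575  0.008582
  E            4.71   0.01176    0.4489
  solve Keq expr → x = 0.008582; check Q = 1.2440e+04

[C]_eq = 0.4489 M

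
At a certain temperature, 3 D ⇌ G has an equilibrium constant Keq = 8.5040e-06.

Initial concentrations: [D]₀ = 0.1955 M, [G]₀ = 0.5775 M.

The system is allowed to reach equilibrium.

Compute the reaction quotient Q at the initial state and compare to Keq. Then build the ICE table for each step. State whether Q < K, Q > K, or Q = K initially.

Q₀ = 77.29; Q > K (proceeds reverse)

Q₀ = 77.29 vs Keq = 8.5040e-06 ⇒ Q>K, reverse
Step 1:
                   D          G
  I           0.1955     0.5775
  C            1.732    -0.5774
  E            1.928 6.0929e-05
  solve Keq expr → x = -0.5774; check Q = 8.5040e-06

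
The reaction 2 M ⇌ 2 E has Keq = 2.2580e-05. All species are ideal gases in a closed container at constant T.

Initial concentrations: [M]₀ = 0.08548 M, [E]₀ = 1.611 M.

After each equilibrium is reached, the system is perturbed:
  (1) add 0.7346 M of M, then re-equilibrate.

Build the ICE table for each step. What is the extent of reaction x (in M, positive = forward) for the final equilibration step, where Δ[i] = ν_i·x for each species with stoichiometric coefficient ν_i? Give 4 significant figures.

Q₀ = 355.2 vs Keq = 2.2580e-05 ⇒ Q>K, reverse
Step 1:
                    M           E
  init        0.08548       1.611
  Δ             1.603      -1.603
  eq            1.688    0.008023
  solve Keq expr → x = -0.8015; check Q = 2.2580e-05
Then add 0.7346 M of M.
Step 2:
                    M           E
  init          2.423    0.008023
  Δ         -0.003474    0.003474
  eq             2.42      0.0115
  solve Keq expr → x = 0.001737; check Q = 2.2580e-05

x = 0.001737 M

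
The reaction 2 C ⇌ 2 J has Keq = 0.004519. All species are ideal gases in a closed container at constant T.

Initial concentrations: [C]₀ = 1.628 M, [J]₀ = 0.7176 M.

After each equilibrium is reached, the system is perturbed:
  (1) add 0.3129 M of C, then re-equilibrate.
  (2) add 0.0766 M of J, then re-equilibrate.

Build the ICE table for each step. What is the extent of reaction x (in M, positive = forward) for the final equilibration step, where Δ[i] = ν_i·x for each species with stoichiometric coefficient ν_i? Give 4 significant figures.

x = -0.03589 M

Q₀ = 0.1943 vs Keq = 0.004519 ⇒ Q>K, reverse
Step 1:
                   C          J
  Initial      1.628     0.7176
  Change      0.5699    -0.5699
  Equil        2.198     0.1477
  solve Keq expr → x = -0.2849; check Q = 0.004519
Then add 0.3129 M of C.
Step 2:
                   C          J
  Initial      2.511     0.1477
  Change    -0.01971    0.01971
  Equil        2.491     0.1675
  solve Keq expr → x = 0.009855; check Q = 0.004519
Then add 0.0766 M of J.
Step 3:
                   C          J
  Initial      2.491     0.2441
  Change     0.07178   -0.07178
  Equil        2.563     0.1723
  solve Keq expr → x = -0.03589; check Q = 0.004519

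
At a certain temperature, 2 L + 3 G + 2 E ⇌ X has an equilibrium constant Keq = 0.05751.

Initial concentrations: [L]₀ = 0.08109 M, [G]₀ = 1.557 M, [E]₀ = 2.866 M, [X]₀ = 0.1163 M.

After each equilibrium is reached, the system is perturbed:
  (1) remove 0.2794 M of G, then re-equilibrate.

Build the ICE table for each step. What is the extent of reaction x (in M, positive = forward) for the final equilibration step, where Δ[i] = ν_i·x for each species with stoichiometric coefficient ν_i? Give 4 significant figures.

x = -0.01207 M

Q₀ = 0.5705 vs Keq = 0.05751 ⇒ Q>K, reverse
Step 1:
                    L           G           E           X
  Initial     0.08109       1.557       2.866      0.1163
  Change      0.09003       0.135     0.09003    -0.04501
  Equil        0.1711       1.692       2.956     0.07129
  solve Keq expr → x = -0.04501; check Q = 0.05751
Then remove 0.2794 M of G.
Step 2:
                    L           G           E           X
  Initial      0.1711       1.413       2.956     0.07129
  Change      0.02413      0.0362     0.02413    -0.01207
  Equil        0.1953       1.449        2.98     0.05922
  solve Keq expr → x = -0.01207; check Q = 0.05751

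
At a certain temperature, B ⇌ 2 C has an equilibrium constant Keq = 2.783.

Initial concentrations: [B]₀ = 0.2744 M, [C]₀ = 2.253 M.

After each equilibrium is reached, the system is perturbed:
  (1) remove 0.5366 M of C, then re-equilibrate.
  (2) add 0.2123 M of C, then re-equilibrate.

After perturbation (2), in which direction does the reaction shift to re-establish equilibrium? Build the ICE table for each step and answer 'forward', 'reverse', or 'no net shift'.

Direction: reverse

Q₀ = 18.5 vs Keq = 2.783 ⇒ Q>K, reverse
Step 1:
                  B         C
  I          0.2744     2.253
  C          0.4276   -0.8552
  E           0.702     1.398
  solve Keq expr → x = -0.4276; check Q = 2.783
Then remove 0.5366 M of C.
Step 2:
                  B         C
  I           0.702    0.8612
  C          -0.175    0.3499
  E           0.527     1.211
  solve Keq expr → x = 0.175; check Q = 2.783
Then add 0.2123 M of C.
Step 3:
                  B         C
  I           0.527     1.423
  C         0.06818   -0.1364
  E          0.5952     1.287
  solve Keq expr → x = -0.06818; check Q = 2.783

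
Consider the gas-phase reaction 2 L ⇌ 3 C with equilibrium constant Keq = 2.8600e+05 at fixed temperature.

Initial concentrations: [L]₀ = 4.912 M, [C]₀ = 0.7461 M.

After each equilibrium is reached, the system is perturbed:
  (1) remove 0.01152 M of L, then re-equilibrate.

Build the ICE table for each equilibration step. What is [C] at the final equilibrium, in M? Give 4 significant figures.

[C]_eq = 8.033 M

Q₀ = 0.01721 vs Keq = 2.8600e+05 ⇒ Q<K, forward
Step 1:
                  L         C
  I           4.912    0.7461
  C          -4.869     7.304
  E         0.04271      8.05
  solve Keq expr → x = 2.435; check Q = 2.8600e+05
Then remove 0.01152 M of L.
Step 2:
                  L         C
  I         0.03119      8.05
  C         0.01138  -0.01708
  E         0.04257     8.033
  solve Keq expr → x = -0.005692; check Q = 2.8600e+05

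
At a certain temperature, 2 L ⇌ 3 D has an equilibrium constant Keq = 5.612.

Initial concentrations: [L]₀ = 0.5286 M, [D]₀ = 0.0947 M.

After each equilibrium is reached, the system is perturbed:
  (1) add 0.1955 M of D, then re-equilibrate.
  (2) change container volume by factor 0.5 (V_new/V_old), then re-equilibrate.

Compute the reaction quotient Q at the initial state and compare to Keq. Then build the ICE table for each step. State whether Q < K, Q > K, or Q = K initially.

Q₀ = 0.003039; Q < K (proceeds forward)

Q₀ = 0.003039 vs Keq = 5.612 ⇒ Q<K, forward
Step 1:
                   L          D
  init        0.5286     0.0947
  Δ          -0.3343     0.5014
  eq          0.1943     0.5961
  solve Keq expr → x = 0.1671; check Q = 5.612
Then add 0.1955 M of D.
Step 2:
                   L          D
  init        0.1943     0.7916
  Δ          0.05655   -0.08482
  eq          0.2508     0.7068
  solve Keq expr → x = -0.02827; check Q = 5.612
Then change container volume by factor 0.5 (V_new/V_old).
Step 3:
                   L          D
  init        0.5017      1.414
  Δ            0.099    -0.1485
  eq          0.6007      1.265
  solve Keq expr → x = -0.0495; check Q = 5.612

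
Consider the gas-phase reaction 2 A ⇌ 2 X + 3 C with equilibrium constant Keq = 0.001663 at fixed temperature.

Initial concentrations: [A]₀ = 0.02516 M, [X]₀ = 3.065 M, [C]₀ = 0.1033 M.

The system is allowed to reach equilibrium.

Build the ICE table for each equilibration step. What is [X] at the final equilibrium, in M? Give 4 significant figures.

Q₀ = 16.36 vs Keq = 0.001663 ⇒ Q>K, reverse
Step 1:
                  A         X         C
  Initial   0.02516     3.065    0.1033
  Change    0.06144  -0.06144  -0.09216
  Equil      0.0866     3.004   0.01114
  solve Keq expr → x = -0.03072; check Q = 0.001663

[X]_eq = 3.004 M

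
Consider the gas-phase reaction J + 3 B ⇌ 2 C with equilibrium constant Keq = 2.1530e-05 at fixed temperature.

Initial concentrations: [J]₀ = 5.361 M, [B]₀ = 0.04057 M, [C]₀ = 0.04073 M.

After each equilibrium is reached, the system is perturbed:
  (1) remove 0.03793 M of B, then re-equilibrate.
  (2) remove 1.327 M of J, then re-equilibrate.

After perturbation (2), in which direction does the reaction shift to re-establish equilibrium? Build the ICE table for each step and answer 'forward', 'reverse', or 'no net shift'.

Direction: reverse

Q₀ = 4.634 vs Keq = 2.1530e-05 ⇒ Q>K, reverse
Step 1:
                  J         B         C
  init        5.361   0.04057   0.04073
  Δ         0.02019   0.06058  -0.04038
  eq          5.381    0.1011 3.4624e-04
  solve Keq expr → x = -0.02019; check Q = 2.1530e-05
Then remove 0.03793 M of B.
Step 2:
                  J         B         C
  init        5.381   0.06322 3.4624e-04
  Δ       8.7051e-05 2.6115e-04 -1.7410e-04
  eq          5.381   0.06348 1.7214e-04
  solve Keq expr → x = -8.7051e-05; check Q = 2.1530e-05
Then remove 1.327 M of J.
Step 3:
                  J         B         C
  init        4.054   0.06348 1.7214e-04
  Δ       1.1302e-05 3.3907e-05 -2.2605e-05
  eq          4.054   0.06351 1.4954e-04
  solve Keq expr → x = -1.1302e-05; check Q = 2.1530e-05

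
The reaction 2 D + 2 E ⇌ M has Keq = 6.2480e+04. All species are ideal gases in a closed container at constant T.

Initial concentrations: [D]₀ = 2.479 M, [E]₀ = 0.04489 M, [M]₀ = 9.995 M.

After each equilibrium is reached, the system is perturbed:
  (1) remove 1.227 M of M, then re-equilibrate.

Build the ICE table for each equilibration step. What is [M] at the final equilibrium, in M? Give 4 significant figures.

Q₀ = 807.1 vs Keq = 6.2480e+04 ⇒ Q<K, forward
Step 1:
                   D          E          M
  I            2.479    0.04489      9.995
  C          -0.0397    -0.0397    0.01985
  E            2.439    0.00519      10.01
  solve Keq expr → x = 0.01985; check Q = 6.2480e+04
Then remove 1.227 M of M.
Step 2:
                   D          E          M
  I            2.439    0.00519      8.788
  C       -3.2764e-04 -3.2764e-04 1.6382e-04
  E            2.439   0.004863      8.788
  solve Keq expr → x = 1.6382e-04; check Q = 6.2480e+04

[M]_eq = 8.788 M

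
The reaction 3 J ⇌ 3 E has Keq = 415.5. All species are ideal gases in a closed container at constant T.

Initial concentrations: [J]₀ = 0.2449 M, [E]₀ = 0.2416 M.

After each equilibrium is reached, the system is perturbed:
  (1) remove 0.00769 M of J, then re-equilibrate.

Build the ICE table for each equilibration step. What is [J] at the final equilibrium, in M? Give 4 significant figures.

Q₀ = 0.9601 vs Keq = 415.5 ⇒ Q<K, forward
Step 1:
                  J         E
  I          0.2449    0.2416
  C         -0.1874    0.1874
  E         0.05749     0.429
  solve Keq expr → x = 0.06247; check Q = 415.5
Then remove 0.00769 M of J.
Step 2:
                  J         E
  I          0.0498     0.429
  C        0.006781 -0.006781
  E         0.05658    0.4222
  solve Keq expr → x = -0.00226; check Q = 415.5

[J]_eq = 0.05658 M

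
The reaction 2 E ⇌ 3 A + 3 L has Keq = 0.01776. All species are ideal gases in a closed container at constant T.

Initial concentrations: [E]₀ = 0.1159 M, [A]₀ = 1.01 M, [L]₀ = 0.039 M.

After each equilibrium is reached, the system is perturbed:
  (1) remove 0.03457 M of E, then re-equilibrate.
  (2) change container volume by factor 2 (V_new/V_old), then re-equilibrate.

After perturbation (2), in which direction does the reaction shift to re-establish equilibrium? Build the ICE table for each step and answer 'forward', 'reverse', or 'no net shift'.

Q₀ = 0.00455 vs Keq = 0.01776 ⇒ Q<K, forward
Step 1:
                    E           A           L
  I            0.1159        1.01       0.039
  C          -0.01153      0.0173      0.0173
  E            0.1044       1.027      0.0563
  solve Keq expr → x = 0.005766; check Q = 0.01776
Then remove 0.03457 M of E.
Step 2:
                    E           A           L
  I            0.0698       1.027      0.0563
  C          0.006715    -0.01007    -0.01007
  E           0.07651       1.017     0.04623
  solve Keq expr → x = -0.003357; check Q = 0.01776
Then change container volume by factor 2 (V_new/V_old).
Step 3:
                    E           A           L
  I           0.03826      0.5086     0.02311
  C          -0.01297     0.01945     0.01945
  E           0.02529      0.5281     0.04257
  solve Keq expr → x = 0.006484; check Q = 0.01776

Direction: forward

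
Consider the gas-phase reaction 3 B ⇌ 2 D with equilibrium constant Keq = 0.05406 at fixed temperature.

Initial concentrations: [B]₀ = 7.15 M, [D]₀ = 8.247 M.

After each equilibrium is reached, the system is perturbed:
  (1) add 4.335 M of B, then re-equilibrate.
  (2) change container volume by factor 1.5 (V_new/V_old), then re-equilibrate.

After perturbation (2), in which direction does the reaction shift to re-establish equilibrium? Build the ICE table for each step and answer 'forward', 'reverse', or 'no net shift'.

Q₀ = 0.1861 vs Keq = 0.05406 ⇒ Q>K, reverse
Step 1:
                   B          D
  init          7.15      8.247
  Δ            2.277     -1.518
  eq           9.427      6.729
  solve Keq expr → x = -0.7589; check Q = 0.05406
Then add 4.335 M of B.
Step 2:
                   B          D
  init         13.76      6.729
  Δ           -2.713      1.809
  eq           11.05      8.538
  solve Keq expr → x = 0.9045; check Q = 0.05406
Then change container volume by factor 1.5 (V_new/V_old).
Step 3:
                   B          D
  init         7.365      5.692
  Δ           0.6395    -0.4263
  eq           8.005      5.266
  solve Keq expr → x = -0.2132; check Q = 0.05406

Direction: reverse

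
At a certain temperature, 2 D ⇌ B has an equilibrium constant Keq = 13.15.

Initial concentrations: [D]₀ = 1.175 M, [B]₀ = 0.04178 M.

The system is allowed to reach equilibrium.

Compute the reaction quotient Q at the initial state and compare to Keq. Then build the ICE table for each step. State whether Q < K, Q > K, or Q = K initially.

Q₀ = 0.03026; Q < K (proceeds forward)

Q₀ = 0.03026 vs Keq = 13.15 ⇒ Q<K, forward
Step 1:
                    D           B
  I             1.175     0.04178
  C           -0.9744      0.4872
  E            0.2006       0.529
  solve Keq expr → x = 0.4872; check Q = 13.15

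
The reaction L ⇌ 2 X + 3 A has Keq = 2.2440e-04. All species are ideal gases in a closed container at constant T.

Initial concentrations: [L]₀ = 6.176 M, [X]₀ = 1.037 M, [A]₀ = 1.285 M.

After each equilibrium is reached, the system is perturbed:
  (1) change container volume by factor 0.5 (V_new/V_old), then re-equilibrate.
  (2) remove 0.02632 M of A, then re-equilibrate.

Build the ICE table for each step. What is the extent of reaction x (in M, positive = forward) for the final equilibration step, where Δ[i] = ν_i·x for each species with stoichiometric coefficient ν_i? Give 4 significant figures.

Q₀ = 0.3695 vs Keq = 2.2440e-04 ⇒ Q>K, reverse
Step 1:
                    L           X           A
  Initial       6.176       1.037       1.285
  Change       0.3501     -0.7003       -1.05
  Equil         6.526      0.3367      0.2346
  solve Keq expr → x = -0.3501; check Q = 2.2440e-04
Then change container volume by factor 0.5 (V_new/V_old).
Step 2:
                    L           X           A
  Initial       13.05      0.6735      0.4692
  Change      0.08158     -0.1632     -0.2447
  Equil         13.13      0.5103      0.2245
  solve Keq expr → x = -0.08158; check Q = 2.2440e-04
Then remove 0.02632 M of A.
Step 3:
                    L           X           A
  Initial       13.13      0.5103      0.1982
  Change    -0.007355     0.01471     0.02207
  Equil         13.13       0.525      0.2203
  solve Keq expr → x = 0.007355; check Q = 2.2440e-04

x = 0.007355 M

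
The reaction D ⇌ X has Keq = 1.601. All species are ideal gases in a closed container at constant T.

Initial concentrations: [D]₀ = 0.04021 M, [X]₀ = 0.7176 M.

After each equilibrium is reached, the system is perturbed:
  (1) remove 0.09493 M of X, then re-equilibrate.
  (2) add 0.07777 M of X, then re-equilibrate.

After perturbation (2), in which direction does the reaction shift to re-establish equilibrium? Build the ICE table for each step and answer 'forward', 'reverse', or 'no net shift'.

Direction: reverse

Q₀ = 17.85 vs Keq = 1.601 ⇒ Q>K, reverse
Step 1:
                   D          X
  init       0.04021     0.7176
  Δ           0.2511    -0.2511
  eq          0.2914     0.4665
  solve Keq expr → x = -0.2511; check Q = 1.601
Then remove 0.09493 M of X.
Step 2:
                   D          X
  init        0.2914     0.3715
  Δ          -0.0365     0.0365
  eq          0.2549      0.408
  solve Keq expr → x = 0.0365; check Q = 1.601
Then add 0.07777 M of X.
Step 3:
                   D          X
  init        0.2549     0.4858
  Δ           0.0299    -0.0299
  eq          0.2848     0.4559
  solve Keq expr → x = -0.0299; check Q = 1.601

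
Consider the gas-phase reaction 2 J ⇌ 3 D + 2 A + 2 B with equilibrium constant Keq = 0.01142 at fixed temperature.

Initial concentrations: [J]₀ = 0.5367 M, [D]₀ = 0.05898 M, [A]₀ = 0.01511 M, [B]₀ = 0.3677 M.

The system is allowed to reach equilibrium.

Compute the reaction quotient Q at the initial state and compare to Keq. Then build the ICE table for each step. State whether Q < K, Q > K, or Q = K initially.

Q₀ = 2.1987e-08 vs Keq = 0.01142 ⇒ Q<K, forward
Step 1:
                   J          D          A          B
  I           0.5367    0.05898    0.01511     0.3677
  C          -0.2206      0.331     0.2206     0.2206
  E           0.3161     0.3899     0.2358     0.5883
  solve Keq expr → x = 0.1103; check Q = 0.01142

Q₀ = 2.1987e-08; Q < K (proceeds forward)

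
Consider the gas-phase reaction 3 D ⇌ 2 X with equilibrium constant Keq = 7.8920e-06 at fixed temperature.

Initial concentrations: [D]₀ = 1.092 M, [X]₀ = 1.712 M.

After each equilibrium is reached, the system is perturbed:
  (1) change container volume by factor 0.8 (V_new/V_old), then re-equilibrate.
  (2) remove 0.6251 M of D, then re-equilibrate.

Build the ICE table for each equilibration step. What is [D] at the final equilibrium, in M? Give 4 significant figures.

Q₀ = 2.251 vs Keq = 7.8920e-06 ⇒ Q>K, reverse
Step 1:
                   D          X
  init         1.092      1.712
  Δ            2.539     -1.693
  eq           3.631    0.01944
  solve Keq expr → x = -0.8463; check Q = 7.8920e-06
Then change container volume by factor 0.8 (V_new/V_old).
Step 2:
                   D          X
  init         4.539    0.02429
  Δ        -0.004244    0.00283
  eq           4.534    0.02712
  solve Keq expr → x = 0.001415; check Q = 7.8920e-06
Then remove 0.6251 M of D.
Step 3:
                   D          X
  init         3.909    0.02712
  Δ         0.008016  -0.005344
  eq           3.917    0.02178
  solve Keq expr → x = -0.002672; check Q = 7.8920e-06

[D]_eq = 3.917 M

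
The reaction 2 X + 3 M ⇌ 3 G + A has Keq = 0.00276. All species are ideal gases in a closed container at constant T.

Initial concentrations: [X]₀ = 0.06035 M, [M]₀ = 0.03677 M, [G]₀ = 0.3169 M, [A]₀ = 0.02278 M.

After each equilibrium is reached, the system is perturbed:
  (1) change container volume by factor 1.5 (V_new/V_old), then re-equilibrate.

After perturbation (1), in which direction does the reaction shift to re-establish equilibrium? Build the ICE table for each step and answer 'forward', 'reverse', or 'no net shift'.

Q₀ = 4004 vs Keq = 0.00276 ⇒ Q>K, reverse
Step 1:
                   X          M          G          A
  Initial    0.06035    0.03677     0.3169    0.02278
  Change     0.04556    0.06833   -0.06833   -0.02278
  Equil       0.1059     0.1051     0.2486 2.3402e-06
  solve Keq expr → x = -0.02278; check Q = 0.00276
Then change container volume by factor 1.5 (V_new/V_old).
Step 2:
                   X          M          G          A
  Initial     0.0706    0.07007     0.1657 1.5602e-06
  Change  1.0398e-06 1.5598e-06 -1.5598e-06 -5.1992e-07
  Equil       0.0706    0.07007     0.1657 1.0402e-06
  solve Keq expr → x = -5.1992e-07; check Q = 0.00276

Direction: reverse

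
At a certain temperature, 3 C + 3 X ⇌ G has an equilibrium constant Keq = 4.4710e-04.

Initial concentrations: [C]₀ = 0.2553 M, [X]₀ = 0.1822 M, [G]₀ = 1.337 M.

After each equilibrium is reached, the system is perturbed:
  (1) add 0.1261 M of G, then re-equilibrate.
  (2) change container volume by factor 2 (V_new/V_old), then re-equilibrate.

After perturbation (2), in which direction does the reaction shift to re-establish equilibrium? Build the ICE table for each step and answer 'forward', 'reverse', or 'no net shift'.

Direction: reverse

Q₀ = 1.3284e+04 vs Keq = 4.4710e-04 ⇒ Q>K, reverse
Step 1:
                   C          X          G
  Initial     0.2553     0.1822      1.337
  Change       2.863      2.863    -0.9543
  Equil        3.118      3.045     0.3827
  solve Keq expr → x = -0.9543; check Q = 4.4710e-04
Then add 0.1261 M of G.
Step 2:
                   C          X          G
  Initial      3.118      3.045     0.5088
  Change      0.1098     0.1098   -0.03661
  Equil        3.228      3.155     0.4722
  solve Keq expr → x = -0.03661; check Q = 4.4710e-04
Then change container volume by factor 2 (V_new/V_old).
Step 3:
                   C          X          G
  Initial      1.614      1.577     0.2361
  Change        0.57       0.57      -0.19
  Equil        2.184      2.147    0.04612
  solve Keq expr → x = -0.19; check Q = 4.4710e-04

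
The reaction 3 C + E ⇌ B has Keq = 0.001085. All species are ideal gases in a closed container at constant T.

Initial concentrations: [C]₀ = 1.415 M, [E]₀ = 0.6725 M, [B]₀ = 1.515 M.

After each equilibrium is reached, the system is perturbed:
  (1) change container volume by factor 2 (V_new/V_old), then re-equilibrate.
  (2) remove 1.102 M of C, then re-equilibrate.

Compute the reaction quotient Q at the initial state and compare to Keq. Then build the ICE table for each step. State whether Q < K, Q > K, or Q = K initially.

Q₀ = 0.7952; Q > K (proceeds reverse)

Q₀ = 0.7952 vs Keq = 0.001085 ⇒ Q>K, reverse
Step 1:
                  C         E         B
  Initial     1.415    0.6725     1.515
  Change      3.709     1.236    -1.236
  Equil       5.124     1.909    0.2786
  solve Keq expr → x = -1.236; check Q = 0.001085
Then change container volume by factor 2 (V_new/V_old).
Step 2:
                  C         E         B
  Initial     2.562    0.9544    0.1393
  Change     0.3337    0.1112   -0.1112
  Equil       2.896     1.066   0.02808
  solve Keq expr → x = -0.1112; check Q = 0.001085
Then remove 1.102 M of C.
Step 3:
                  C         E         B
  Initial     1.794     1.066   0.02808
  Change    0.06165   0.02055  -0.02055
  Equil       1.855     1.086  0.007528
  solve Keq expr → x = -0.02055; check Q = 0.001085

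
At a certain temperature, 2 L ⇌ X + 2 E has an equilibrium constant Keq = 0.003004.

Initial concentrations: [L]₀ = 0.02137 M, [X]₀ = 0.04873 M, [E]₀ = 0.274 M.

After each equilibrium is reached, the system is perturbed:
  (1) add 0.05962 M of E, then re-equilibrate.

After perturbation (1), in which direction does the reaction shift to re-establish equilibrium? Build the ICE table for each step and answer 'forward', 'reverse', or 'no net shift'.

Direction: reverse

Q₀ = 8.011 vs Keq = 0.003004 ⇒ Q>K, reverse
Step 1:
                   L          X          E
  init       0.02137    0.04873      0.274
  Δ          0.09493   -0.04746   -0.09493
  eq          0.1163   0.001267     0.1791
  solve Keq expr → x = -0.04746; check Q = 0.003004
Then add 0.05962 M of E.
Step 2:
                   L          X          E
  init        0.1163   0.001267     0.2387
  Δ         0.001068 -5.3417e-04  -0.001068
  eq          0.1174 7.3280e-04     0.2376
  solve Keq expr → x = -5.3417e-04; check Q = 0.003004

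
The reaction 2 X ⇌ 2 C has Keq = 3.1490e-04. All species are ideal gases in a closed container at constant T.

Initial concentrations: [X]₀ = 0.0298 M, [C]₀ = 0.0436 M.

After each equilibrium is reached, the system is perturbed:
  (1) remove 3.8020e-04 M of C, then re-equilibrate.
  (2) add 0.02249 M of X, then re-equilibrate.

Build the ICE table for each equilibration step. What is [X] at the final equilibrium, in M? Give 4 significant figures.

[X]_eq = 0.09384 M

Q₀ = 2.141 vs Keq = 3.1490e-04 ⇒ Q>K, reverse
Step 1:
                    X           C
  I            0.0298      0.0436
  C           0.04232    -0.04232
  E           0.07212     0.00128
  solve Keq expr → x = -0.02116; check Q = 3.1490e-04
Then remove 3.8020e-04 M of C.
Step 2:
                    X           C
  I           0.07212  8.9960e-04
  C       -3.7357e-04  3.7357e-04
  E           0.07175    0.001273
  solve Keq expr → x = 1.8679e-04; check Q = 3.1490e-04
Then add 0.02249 M of X.
Step 3:
                    X           C
  I           0.09424    0.001273
  C       -3.9214e-04  3.9214e-04
  E           0.09384    0.001665
  solve Keq expr → x = 1.9607e-04; check Q = 3.1490e-04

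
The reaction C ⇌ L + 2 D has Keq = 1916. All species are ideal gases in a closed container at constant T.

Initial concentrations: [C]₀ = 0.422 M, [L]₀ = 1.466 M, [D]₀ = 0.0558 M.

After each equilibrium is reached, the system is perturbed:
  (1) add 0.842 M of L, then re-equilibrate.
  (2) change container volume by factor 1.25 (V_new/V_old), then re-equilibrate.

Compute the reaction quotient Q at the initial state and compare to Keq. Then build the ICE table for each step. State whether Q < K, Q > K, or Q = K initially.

Q₀ = 0.01082; Q < K (proceeds forward)

Q₀ = 0.01082 vs Keq = 1916 ⇒ Q<K, forward
Step 1:
                    C           L           D
  Initial       0.422       1.466      0.0558
  Change      -0.4212      0.4212      0.8424
  Equil    7.9466e-04       1.887      0.8982
  solve Keq expr → x = 0.4212; check Q = 1916
Then add 0.842 M of L.
Step 2:
                    C           L           D
  Initial  7.9466e-04       2.729      0.8982
  Change   3.5259e-04 -3.5259e-04 -7.0519e-04
  Equil      0.001147       2.729      0.8975
  solve Keq expr → x = -3.5259e-04; check Q = 1916
Then change container volume by factor 1.25 (V_new/V_old).
Step 3:
                    C           L           D
  Initial  9.1780e-04       2.183       0.718
  Change  -3.2924e-04  3.2924e-04  6.5848e-04
  Equil    5.8856e-04       2.183      0.7187
  solve Keq expr → x = 3.2924e-04; check Q = 1916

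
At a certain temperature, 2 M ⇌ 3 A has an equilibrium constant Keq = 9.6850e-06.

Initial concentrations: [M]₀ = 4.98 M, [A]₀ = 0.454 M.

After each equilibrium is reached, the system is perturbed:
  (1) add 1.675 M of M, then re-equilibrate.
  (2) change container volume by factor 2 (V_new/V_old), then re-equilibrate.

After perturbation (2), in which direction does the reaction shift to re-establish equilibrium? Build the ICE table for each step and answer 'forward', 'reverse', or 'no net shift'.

Direction: forward

Q₀ = 0.003773 vs Keq = 9.6850e-06 ⇒ Q>K, reverse
Step 1:
                    M           A
  init           4.98       0.454
  Δ            0.2598     -0.3897
  eq             5.24      0.0643
  solve Keq expr → x = -0.1299; check Q = 9.6850e-06
Then add 1.675 M of M.
Step 2:
                    M           A
  init          6.915      0.0643
  Δ         -0.008665       0.013
  eq            6.906      0.0773
  solve Keq expr → x = 0.004332; check Q = 9.6850e-06
Then change container volume by factor 2 (V_new/V_old).
Step 3:
                    M           A
  init          3.453     0.03865
  Δ         -0.006656    0.009984
  eq            3.446     0.04863
  solve Keq expr → x = 0.003328; check Q = 9.6850e-06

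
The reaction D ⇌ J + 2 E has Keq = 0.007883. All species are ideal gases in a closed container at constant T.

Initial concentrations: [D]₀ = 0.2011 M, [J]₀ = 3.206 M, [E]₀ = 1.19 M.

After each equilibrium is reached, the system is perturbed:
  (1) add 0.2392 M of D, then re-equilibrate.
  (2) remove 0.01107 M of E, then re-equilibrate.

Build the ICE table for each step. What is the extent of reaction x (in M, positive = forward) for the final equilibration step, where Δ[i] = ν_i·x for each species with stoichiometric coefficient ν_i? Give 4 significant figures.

Q₀ = 22.58 vs Keq = 0.007883 ⇒ Q>K, reverse
Step 1:
                    D           J           E
  I            0.2011       3.206        1.19
  C             0.571      -0.571      -1.142
  E            0.7721       2.635     0.04806
  solve Keq expr → x = -0.571; check Q = 0.007883
Then add 0.2392 M of D.
Step 2:
                    D           J           E
  I             1.011       2.635     0.04806
  C         -0.003408    0.003408    0.006815
  E             1.008       2.638     0.05487
  solve Keq expr → x = 0.003408; check Q = 0.007883
Then remove 0.01107 M of E.
Step 3:
                    D           J           E
  I             1.008       2.638      0.0438
  C         -0.005433    0.005433     0.01087
  E             1.002       2.644     0.05467
  solve Keq expr → x = 0.005433; check Q = 0.007883

x = 0.005433 M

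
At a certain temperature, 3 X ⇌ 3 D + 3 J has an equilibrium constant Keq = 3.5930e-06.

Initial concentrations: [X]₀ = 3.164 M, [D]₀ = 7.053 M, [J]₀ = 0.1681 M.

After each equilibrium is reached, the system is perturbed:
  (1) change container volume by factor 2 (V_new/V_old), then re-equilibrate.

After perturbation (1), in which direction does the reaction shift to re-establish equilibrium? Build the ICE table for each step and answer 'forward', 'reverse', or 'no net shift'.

Direction: forward

Q₀ = 0.05262 vs Keq = 3.5930e-06 ⇒ Q>K, reverse
Step 1:
                    X           D           J
  Initial       3.164       7.053      0.1681
  Change       0.1607     -0.1607     -0.1607
  Equil         3.325       6.892    0.007388
  solve Keq expr → x = -0.05357; check Q = 3.5930e-06
Then change container volume by factor 2 (V_new/V_old).
Step 2:
                    X           D           J
  Initial       1.662       3.446    0.003694
  Change     -0.00367     0.00367     0.00367
  Equil         1.659        3.45    0.007364
  solve Keq expr → x = 0.001223; check Q = 3.5930e-06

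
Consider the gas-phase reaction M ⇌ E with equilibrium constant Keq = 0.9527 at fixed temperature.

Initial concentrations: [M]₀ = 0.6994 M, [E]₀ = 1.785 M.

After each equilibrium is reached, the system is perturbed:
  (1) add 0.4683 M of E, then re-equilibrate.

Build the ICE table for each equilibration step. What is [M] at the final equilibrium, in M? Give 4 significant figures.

[M]_eq = 1.512 M

Q₀ = 2.552 vs Keq = 0.9527 ⇒ Q>K, reverse
Step 1:
                    M           E
  I            0.6994       1.785
  C            0.5729     -0.5729
  E             1.272       1.212
  solve Keq expr → x = -0.5729; check Q = 0.9527
Then add 0.4683 M of E.
Step 2:
                    M           E
  I             1.272        1.68
  C            0.2398     -0.2398
  E             1.512       1.441
  solve Keq expr → x = -0.2398; check Q = 0.9527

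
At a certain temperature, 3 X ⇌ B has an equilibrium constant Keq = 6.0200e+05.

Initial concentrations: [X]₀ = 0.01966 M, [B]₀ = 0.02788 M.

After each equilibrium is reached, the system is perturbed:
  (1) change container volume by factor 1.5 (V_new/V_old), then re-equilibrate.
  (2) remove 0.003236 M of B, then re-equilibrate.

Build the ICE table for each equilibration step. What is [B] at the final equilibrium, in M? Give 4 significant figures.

Q₀ = 3669 vs Keq = 6.0200e+05 ⇒ Q<K, forward
Step 1:
                   X          B
  init       0.01966    0.02788
  Δ         -0.01585   0.005285
  eq        0.003805    0.03316
  solve Keq expr → x = 0.005285; check Q = 6.0200e+05
Then change container volume by factor 1.5 (V_new/V_old).
Step 2:
                   X          B
  init      0.002537    0.02211
  Δ       7.7433e-04 -2.5811e-04
  eq        0.003311    0.02185
  solve Keq expr → x = -2.5811e-04; check Q = 6.0200e+05
Then remove 0.003236 M of B.
Step 3:
                   X          B
  init      0.003311    0.01862
  Δ       -1.6908e-04 5.6361e-05
  eq        0.003142    0.01867
  solve Keq expr → x = 5.6361e-05; check Q = 6.0200e+05

[B]_eq = 0.01867 M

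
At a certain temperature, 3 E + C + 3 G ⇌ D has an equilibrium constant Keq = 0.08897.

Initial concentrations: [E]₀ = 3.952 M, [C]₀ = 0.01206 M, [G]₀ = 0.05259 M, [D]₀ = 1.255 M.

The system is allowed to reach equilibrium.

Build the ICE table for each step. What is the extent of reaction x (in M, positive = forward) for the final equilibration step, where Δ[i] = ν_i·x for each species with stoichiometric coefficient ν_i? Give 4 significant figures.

x = -0.2379 M

Q₀ = 1.1591e+04 vs Keq = 0.08897 ⇒ Q>K, reverse
Step 1:
                  E         C         G         D
  I           3.952   0.01206   0.05259     1.255
  C          0.7138    0.2379    0.7138   -0.2379
  E           4.666      0.25    0.7664     1.017
  solve Keq expr → x = -0.2379; check Q = 0.08897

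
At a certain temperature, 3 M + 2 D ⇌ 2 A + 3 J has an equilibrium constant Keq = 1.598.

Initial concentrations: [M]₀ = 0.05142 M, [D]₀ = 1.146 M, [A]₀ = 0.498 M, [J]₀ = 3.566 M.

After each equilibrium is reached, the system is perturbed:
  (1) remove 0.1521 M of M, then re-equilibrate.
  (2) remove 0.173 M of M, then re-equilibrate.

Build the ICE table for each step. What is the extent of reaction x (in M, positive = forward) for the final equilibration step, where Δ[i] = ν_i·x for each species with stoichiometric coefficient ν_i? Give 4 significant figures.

Q₀ = 6.2985e+04 vs Keq = 1.598 ⇒ Q>K, reverse
Step 1:
                  M         D         A         J
  I         0.05142     1.146     0.498     3.566
  C          0.5184    0.3456   -0.3456   -0.5184
  E          0.5698     1.492    0.1524     3.048
  solve Keq expr → x = -0.1728; check Q = 1.598
Then remove 0.1521 M of M.
Step 2:
                  M         D         A         J
  I          0.4177     1.492    0.1524     3.048
  C         0.05026    0.0335   -0.0335  -0.05026
  E          0.4679     1.525    0.1189     2.997
  solve Keq expr → x = -0.01675; check Q = 1.598
Then remove 0.173 M of M.
Step 3:
                  M         D         A         J
  I          0.2949     1.525    0.1189     2.997
  C         0.05617   0.03745  -0.03745  -0.05617
  E          0.3511     1.563   0.08147     2.941
  solve Keq expr → x = -0.01872; check Q = 1.598

x = -0.01872 M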